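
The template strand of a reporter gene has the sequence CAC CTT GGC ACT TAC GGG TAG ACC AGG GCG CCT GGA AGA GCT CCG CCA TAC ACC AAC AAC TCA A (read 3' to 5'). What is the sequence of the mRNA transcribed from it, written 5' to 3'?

Reading the template 3'→5' as shown, RNA polymerase pairs each base (A→U, T→A, G↔C) to build mRNA 5'→3' directly.

5'-GUGGAACCGUGAAUGCCCAUCUGGUCCCGCGGACCUUCUCGAGGCGGUAUGUGGUUGUUGAGUU-3'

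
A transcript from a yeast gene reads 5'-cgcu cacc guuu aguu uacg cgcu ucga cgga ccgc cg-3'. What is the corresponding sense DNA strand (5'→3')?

The coding DNA strand has the same 5'→3' sequence as the mRNA with U replaced by T.

5'-CGCTCACCGTTTAGTTTACGCGCTTCGACGGACCGCCG-3'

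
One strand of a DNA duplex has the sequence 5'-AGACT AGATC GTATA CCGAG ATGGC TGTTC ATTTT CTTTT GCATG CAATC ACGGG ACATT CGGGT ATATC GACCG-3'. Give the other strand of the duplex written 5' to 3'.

5′-CGGTCGATATACCCGAATGTCCCGTGATTGCATGCAAAAGAAAATGAACAGCCATCTCGGTATACGATCTAGTCT-3′

The complement of AGACTAGATCGTATACCGAGATGGCTGTTCATTTTCTTTTGCATGCAATCACGGGACATTCGGGTATATCGACCG is TCTGATCTAGCATATGGCTCTACCGACAAGTAAAAGAAAACGTACGTTAGTGCCCTGTAAGCCCATATAGCTGGC (A↔T, G↔C). DNA strands are antiparallel, so the complementary strand runs 3'→5'; reversing gives the 5'→3' form.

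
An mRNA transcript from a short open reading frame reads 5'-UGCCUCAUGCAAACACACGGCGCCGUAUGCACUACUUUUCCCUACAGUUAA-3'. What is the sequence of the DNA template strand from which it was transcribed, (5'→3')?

5'-TTAACTGTAGGGAAAAGTAGTGCATACGGCGCCGTGTGTTTGCATGAGGCA-3'

Replace U with T to get the coding DNA strand: TGCCTCATGCAAACACACGGCGCCGTATGCACTACTTTTCCCTACAGTTAA. The template strand is its reverse complement (complement ACGGAGTACGTTTGTGTGCCGCGGCATACGTGATGAAAAGGGATGTCAATT, then reverse).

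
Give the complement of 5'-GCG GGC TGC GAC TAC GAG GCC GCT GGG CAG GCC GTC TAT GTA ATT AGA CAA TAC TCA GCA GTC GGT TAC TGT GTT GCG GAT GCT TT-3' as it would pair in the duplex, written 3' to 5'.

3′-CGCCCGACGCTGATGCTCCGGCGACCCGTCCGGCAGATACATTAATCTGTTATGAGTCGTCAGCCAATGACACAACGCCTACGAAA-5′

Base-pairing A↔T, G↔C gives the complement. The complementary strand is antiparallel, so paired with a 5'→3' strand it runs 3'→5'.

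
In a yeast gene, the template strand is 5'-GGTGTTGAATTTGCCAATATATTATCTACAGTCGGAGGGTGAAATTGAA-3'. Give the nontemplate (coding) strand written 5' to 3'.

The coding strand is complementary and antiparallel to the template: take the complement (A↔T, G↔C) and reverse.

5'-TTCAATTTCACCCTCCGACTGTAGATAATATATTGGCAAATTCAACACC-3'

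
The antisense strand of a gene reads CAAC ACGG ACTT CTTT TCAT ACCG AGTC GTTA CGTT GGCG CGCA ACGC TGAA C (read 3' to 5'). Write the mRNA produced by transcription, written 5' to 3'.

Reading the template 3'→5' as shown, RNA polymerase pairs each base (A→U, T→A, G↔C) to build mRNA 5'→3' directly.

5'-GUUGUGCCUGAAGAAAAGUAUGGCUCAGCAAUGCAACCGCGCGUUGCGACUUG-3'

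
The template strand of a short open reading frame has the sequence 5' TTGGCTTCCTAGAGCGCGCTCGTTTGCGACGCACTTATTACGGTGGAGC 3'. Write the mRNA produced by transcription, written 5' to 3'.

5'-GCUCCACCGUAAUAAGUGCGUCGCAAACGAGCGCGCUCUAGGAAGCCAA-3'

The mRNA has the sequence of the coding strand (reverse complement of the template) with T→U. Reverse complement of TTGGCTTCCTAGAGCGCGCTCGTTTGCGACGCACTTATTACGGTGGAGC is GCTCCACCGTAATAAGTGCGTCGCAAACGAGCGCGCTCTAGGAAGCCAA; then T→U.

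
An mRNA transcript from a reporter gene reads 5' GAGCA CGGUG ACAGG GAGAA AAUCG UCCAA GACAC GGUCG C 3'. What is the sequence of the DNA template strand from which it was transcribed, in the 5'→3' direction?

5'-GCGACCGTGTCTTGGACGATTTTCTCCCTGTCACCGTGCTC-3'

Replace U with T to get the coding DNA strand: GAGCACGGTGACAGGGAGAAAATCGTCCAAGACACGGTCGC. The template strand is its reverse complement (complement CTCGTGCCACTGTCCCTCTTTTAGCAGGTTCTGTGCCAGCG, then reverse).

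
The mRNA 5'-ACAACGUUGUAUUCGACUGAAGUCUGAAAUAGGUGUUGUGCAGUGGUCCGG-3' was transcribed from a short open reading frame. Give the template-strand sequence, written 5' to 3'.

5'-CCGGACCACTGCACAACACCTATTTCAGACTTCAGTCGAATACAACGTTGT-3'

Replace U with T to get the coding DNA strand: ACAACGTTGTATTCGACTGAAGTCTGAAATAGGTGTTGTGCAGTGGTCCGG. The template strand is its reverse complement (complement TGTTGCAACATAAGCTGACTTCAGACTTTATCCACAACACGTCACCAGGCC, then reverse).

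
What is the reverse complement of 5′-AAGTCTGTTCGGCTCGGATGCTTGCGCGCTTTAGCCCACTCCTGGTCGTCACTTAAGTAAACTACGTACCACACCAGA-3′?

Complement each base (A↔T, G↔C): TTCAGACAAGCCGAGCCTACGAACGCGCGAAATCGGGTGAGGACCAGCAGTGAATTCATTTGATGCATGGTGTGGTCT. Then reverse.

5'-TCTGGTGTGGTACGTAGTTTACTTAAGTGACGACCAGGAGTGGGCTAAAGCGCGCAAGCATCCGAGCCGAACAGACTT-3'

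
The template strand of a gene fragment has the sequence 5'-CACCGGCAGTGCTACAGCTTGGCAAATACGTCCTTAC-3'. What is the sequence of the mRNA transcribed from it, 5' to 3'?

The mRNA has the sequence of the coding strand (reverse complement of the template) with T→U. Reverse complement of CACCGGCAGTGCTACAGCTTGGCAAATACGTCCTTAC is GTAAGGACGTATTTGCCAAGCTGTAGCACTGCCGGTG; then T→U.

5'-GUAAGGACGUAUUUGCCAAGCUGUAGCACUGCCGGUG-3'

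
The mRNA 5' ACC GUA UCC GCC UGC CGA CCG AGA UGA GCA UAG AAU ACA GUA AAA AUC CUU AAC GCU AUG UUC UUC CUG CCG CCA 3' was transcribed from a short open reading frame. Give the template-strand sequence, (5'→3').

5'-TGGCGGCAGGAAGAACATAGCGTTAAGGATTTTTACTGTATTCTATGCTCATCTCGGTCGGCAGGCGGATACGGT-3'

Replace U with T to get the coding DNA strand: ACCGTATCCGCCTGCCGACCGAGATGAGCATAGAATACAGTAAAAATCCTTAACGCTATGTTCTTCCTGCCGCCA. The template strand is its reverse complement (complement TGGCATAGGCGGACGGCTGGCTCTACTCGTATCTTATGTCATTTTTAGGAATTGCGATACAAGAAGGACGGCGGT, then reverse).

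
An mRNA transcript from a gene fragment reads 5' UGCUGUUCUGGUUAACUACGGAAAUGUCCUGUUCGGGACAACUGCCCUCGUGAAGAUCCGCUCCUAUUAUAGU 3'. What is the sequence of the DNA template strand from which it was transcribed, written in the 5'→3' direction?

Replace U with T to get the coding DNA strand: TGCTGTTCTGGTTAACTACGGAAATGTCCTGTTCGGGACAACTGCCCTCGTGAAGATCCGCTCCTATTATAGT. The template strand is its reverse complement (complement ACGACAAGACCAATTGATGCCTTTACAGGACAAGCCCTGTTGACGGGAGCACTTCTAGGCGAGGATAATATCA, then reverse).

5'-ACTATAATAGGAGCGGATCTTCACGAGGGCAGTTGTCCCGAACAGGACATTTCCGTAGTTAACCAGAACAGCA-3'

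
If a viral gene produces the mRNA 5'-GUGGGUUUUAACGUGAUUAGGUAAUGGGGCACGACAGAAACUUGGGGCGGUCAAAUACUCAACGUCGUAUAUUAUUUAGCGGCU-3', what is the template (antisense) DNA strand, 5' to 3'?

5′-AGCCGCTAAATAATATACGACGTTGAGTATTTGACCGCCCCAAGTTTCTGTCGTGCCCCATTACCTAATCACGTTAAAACCCAC-3′

Replace U with T to get the coding DNA strand: GTGGGTTTTAACGTGATTAGGTAATGGGGCACGACAGAAACTTGGGGCGGTCAAATACTCAACGTCGTATATTATTTAGCGGCT. The template strand is its reverse complement (complement CACCCAAAATTGCACTAATCCATTACCCCGTGCTGTCTTTGAACCCCGCCAGTTTATGAGTTGCAGCATATAATAAATCGCCGA, then reverse).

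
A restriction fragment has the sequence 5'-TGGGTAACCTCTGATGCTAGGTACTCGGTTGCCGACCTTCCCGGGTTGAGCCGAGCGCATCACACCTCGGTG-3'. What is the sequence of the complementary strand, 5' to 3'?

5'-CACCGAGGTGTGATGCGCTCGGCTCAACCCGGGAAGGTCGGCAACCGAGTACCTAGCATCAGAGGTTACCCA-3'

Pairing A↔T and G↔C gives ACCCATTGGAGACTACGATCCATGAGCCAACGGCTGGAAGGGCCCAACTCGGCTCGCGTAGTGTGGAGCCAC, running 3'→5'. Reverse for the 5'→3' convention.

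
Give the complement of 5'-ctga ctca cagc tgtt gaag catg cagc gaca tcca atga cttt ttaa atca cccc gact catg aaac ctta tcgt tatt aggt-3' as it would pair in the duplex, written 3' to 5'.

3'-GACTGAGTGTCGACAACTTCGTACGTCGCTGTAGGTTACTGAAAAATTTAGTGGGGCTGAGTACTTTGGAATAGCAATAATCCA-5'

Base-pairing A↔T, G↔C gives the complement. The complementary strand is antiparallel, so paired with a 5'→3' strand it runs 3'→5'.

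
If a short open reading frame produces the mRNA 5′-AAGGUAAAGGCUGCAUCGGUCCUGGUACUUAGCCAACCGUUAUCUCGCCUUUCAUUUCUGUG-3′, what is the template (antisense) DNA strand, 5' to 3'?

5′-CACAGAAATGAAAGGCGAGATAACGGTTGGCTAAGTACCAGGACCGATGCAGCCTTTACCTT-3′

Replace U with T to get the coding DNA strand: AAGGTAAAGGCTGCATCGGTCCTGGTACTTAGCCAACCGTTATCTCGCCTTTCATTTCTGTG. The template strand is its reverse complement (complement TTCCATTTCCGACGTAGCCAGGACCATGAATCGGTTGGCAATAGAGCGGAAAGTAAAGACAC, then reverse).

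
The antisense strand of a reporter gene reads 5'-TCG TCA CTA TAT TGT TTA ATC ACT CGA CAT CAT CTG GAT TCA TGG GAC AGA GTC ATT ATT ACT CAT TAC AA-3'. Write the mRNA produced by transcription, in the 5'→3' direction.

RNA polymerase reads the template 3'→5' and synthesizes mRNA 5'→3' by base-pairing (A→U, T→A, G↔C). The complement of the template is AGCAGTGATATAACAAATTAGTGAGCTGTAGTAGACCTAAGTACCCTGTCTCAGTAATAATGAGTAATGTT; antiparallel, so 5'→3' the coding strand is TTGTAATGAGTAATAATGACTCTGTCCCATGAATCCAGATGATGTCGAGTGATTAAACAATATAGTGACGA. Replace T with U for the mRNA.

5'-UUGUAAUGAGUAAUAAUGACUCUGUCCCAUGAAUCCAGAUGAUGUCGAGUGAUUAAACAAUAUAGUGACGA-3'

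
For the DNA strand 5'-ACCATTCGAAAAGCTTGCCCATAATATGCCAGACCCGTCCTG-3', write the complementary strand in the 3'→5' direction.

3'-TGGTAAGCTTTTCGAACGGGTATTATACGGTCTGGGCAGGAC-5'

Base-pairing A↔T, G↔C gives the complement. The complementary strand is antiparallel, so paired with a 5'→3' strand it runs 3'→5'.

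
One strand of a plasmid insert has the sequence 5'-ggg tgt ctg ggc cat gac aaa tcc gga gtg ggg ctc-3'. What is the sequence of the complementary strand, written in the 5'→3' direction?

5'-GAGCCCCACTCCGGATTTGTCATGGCCCAGACACCC-3'

Pairing A↔T and G↔C gives CCCACAGACCCGGTACTGTTTAGGCCTCACCCCGAG, running 3'→5'. Reverse for the 5'→3' convention.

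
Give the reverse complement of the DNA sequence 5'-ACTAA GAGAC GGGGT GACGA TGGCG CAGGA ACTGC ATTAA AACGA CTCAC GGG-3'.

Complement each base (A↔T, G↔C): TGATTCTCTGCCCCACTGCTACCGCGTCCTTGACGTAATTTTGCTGAGTGCCC. Then reverse.

5'-CCCGTGAGTCGTTTTAATGCAGTTCCTGCGCCATCGTCACCCCGTCTCTTAGT-3'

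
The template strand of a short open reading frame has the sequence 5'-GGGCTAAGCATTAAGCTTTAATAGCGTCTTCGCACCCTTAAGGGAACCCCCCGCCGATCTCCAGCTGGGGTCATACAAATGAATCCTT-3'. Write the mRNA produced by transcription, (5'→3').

5′-AAGGAUUCAUUUGUAUGACCCCAGCUGGAGAUCGGCGGGGGGUUCCCUUAAGGGUGCGAAGACGCUAUUAAAGCUUAAUGCUUAGCCC-3′

RNA polymerase reads the template 3'→5' and synthesizes mRNA 5'→3' by base-pairing (A→U, T→A, G↔C). The complement of the template is CCCGATTCGTAATTCGAAATTATCGCAGAAGCGTGGGAATTCCCTTGGGGGGCGGCTAGAGGTCGACCCCAGTATGTTTACTTAGGAA; antiparallel, so 5'→3' the coding strand is AAGGATTCATTTGTATGACCCCAGCTGGAGATCGGCGGGGGGTTCCCTTAAGGGTGCGAAGACGCTATTAAAGCTTAATGCTTAGCCC. Replace T with U for the mRNA.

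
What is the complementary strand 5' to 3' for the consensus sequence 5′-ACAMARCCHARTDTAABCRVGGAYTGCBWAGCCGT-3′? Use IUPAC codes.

5'-ACGGCTWVGCARTCCBYGVTTAHAYTDGGYTKTGT-3'

Standard pairs A↔T, G↔C; ambiguity codes pair R↔Y, M↔K, W↔W, B↔V, D↔H. Complement (TGTKTYGGDTYAHATTVGYBCCTRACGVWTCGGCA), then reverse for 5'→3'.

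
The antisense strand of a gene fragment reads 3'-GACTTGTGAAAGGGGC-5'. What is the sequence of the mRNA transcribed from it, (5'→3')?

5'-CUGAACACUUUCCCCG-3'

Reading the template 3'→5' as shown, RNA polymerase pairs each base (A→U, T→A, G↔C) to build mRNA 5'→3' directly.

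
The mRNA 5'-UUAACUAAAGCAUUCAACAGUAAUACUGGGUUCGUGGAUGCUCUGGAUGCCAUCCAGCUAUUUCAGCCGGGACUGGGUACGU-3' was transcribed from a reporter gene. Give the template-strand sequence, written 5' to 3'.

Replace U with T to get the coding DNA strand: TTAACTAAAGCATTCAACAGTAATACTGGGTTCGTGGATGCTCTGGATGCCATCCAGCTATTTCAGCCGGGACTGGGTACGT. The template strand is its reverse complement (complement AATTGATTTCGTAAGTTGTCATTATGACCCAAGCACCTACGAGACCTACGGTAGGTCGATAAAGTCGGCCCTGACCCATGCA, then reverse).

5'-ACGTACCCAGTCCCGGCTGAAATAGCTGGATGGCATCCAGAGCATCCACGAACCCAGTATTACTGTTGAATGCTTTAGTTAA-3'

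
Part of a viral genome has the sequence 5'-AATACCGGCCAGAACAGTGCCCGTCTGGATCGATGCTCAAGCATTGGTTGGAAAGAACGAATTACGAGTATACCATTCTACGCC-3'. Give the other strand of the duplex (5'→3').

5'-GGCGTAGAATGGTATACTCGTAATTCGTTCTTTCCAACCAATGCTTGAGCATCGATCCAGACGGGCACTGTTCTGGCCGGTATT-3'

Pairing A↔T and G↔C gives TTATGGCCGGTCTTGTCACGGGCAGACCTAGCTACGAGTTCGTAACCAACCTTTCTTGCTTAATGCTCATATGGTAAGATGCGG, running 3'→5'. Reverse for the 5'→3' convention.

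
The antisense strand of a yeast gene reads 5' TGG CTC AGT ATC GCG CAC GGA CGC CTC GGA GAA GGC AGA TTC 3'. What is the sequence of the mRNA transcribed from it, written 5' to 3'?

5'-GAAUCUGCCUUCUCCGAGGCGUCCGUGCGCGAUACUGAGCCA-3'

RNA polymerase reads the template 3'→5' and synthesizes mRNA 5'→3' by base-pairing (A→U, T→A, G↔C). The complement of the template is ACCGAGTCATAGCGCGTGCCTGCGGAGCCTCTTCCGTCTAAG; antiparallel, so 5'→3' the coding strand is GAATCTGCCTTCTCCGAGGCGTCCGTGCGCGATACTGAGCCA. Replace T with U for the mRNA.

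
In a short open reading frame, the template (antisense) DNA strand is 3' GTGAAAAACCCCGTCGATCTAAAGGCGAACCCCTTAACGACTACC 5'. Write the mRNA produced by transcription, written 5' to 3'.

5'-CACUUUUUGGGGCAGCUAGAUUUCCGCUUGGGGAAUUGCUGAUGG-3'

Reading the template 3'→5' as shown, RNA polymerase pairs each base (A→U, T→A, G↔C) to build mRNA 5'→3' directly.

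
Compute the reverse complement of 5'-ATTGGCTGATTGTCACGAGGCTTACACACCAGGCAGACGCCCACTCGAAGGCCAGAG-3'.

5'-CTCTGGCCTTCGAGTGGGCGTCTGCCTGGTGTGTAAGCCTCGTGACAATCAGCCAAT-3'

Complement each base (A↔T, G↔C): TAACCGACTAACAGTGCTCCGAATGTGTGGTCCGTCTGCGGGTGAGCTTCCGGTCTC. Then reverse.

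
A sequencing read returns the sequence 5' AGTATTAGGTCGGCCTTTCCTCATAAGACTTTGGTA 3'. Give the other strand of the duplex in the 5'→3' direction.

5'-TACCAAAGTCTTATGAGGAAAGGCCGACCTAATACT-3'

The complement of AGTATTAGGTCGGCCTTTCCTCATAAGACTTTGGTA is TCATAATCCAGCCGGAAAGGAGTATTCTGAAACCAT (A↔T, G↔C). DNA strands are antiparallel, so the complementary strand runs 3'→5'; reversing gives the 5'→3' form.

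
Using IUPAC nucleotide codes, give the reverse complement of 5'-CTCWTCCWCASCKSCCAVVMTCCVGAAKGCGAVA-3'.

Standard pairs A↔T, G↔C; ambiguity codes pair M↔K, W↔W, S↔S, V↔B. Complement (GAGWAGGWGTSGMSGGTBBKAGGBCTTMCGCTBT), then reverse for 5'→3'.

5'-TBTCGCMTTCBGGAKBBTGGSMGSTGWGGAWGAG-3'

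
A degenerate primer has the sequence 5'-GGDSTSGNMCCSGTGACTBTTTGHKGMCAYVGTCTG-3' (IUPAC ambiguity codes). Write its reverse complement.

5'-CAGACBRTGKCMDCAAAVAGTCACSGGKNCSASHCC-3'

Standard pairs A↔T, G↔C; ambiguity codes pair Y↔R, M↔K, S↔S, B↔V, D↔H, N↔N. Complement (CCHSASCNKGGSCACTGAVAAACDMCKGTRBCAGAC), then reverse for 5'→3'.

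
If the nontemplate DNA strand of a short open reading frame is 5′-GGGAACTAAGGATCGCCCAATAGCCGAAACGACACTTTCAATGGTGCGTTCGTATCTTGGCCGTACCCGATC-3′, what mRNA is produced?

The mRNA is synthesized from the template strand, so it matches the coding strand with T replaced by U.

5'-GGGAACUAAGGAUCGCCCAAUAGCCGAAACGACACUUUCAAUGGUGCGUUCGUAUCUUGGCCGUACCCGAUC-3'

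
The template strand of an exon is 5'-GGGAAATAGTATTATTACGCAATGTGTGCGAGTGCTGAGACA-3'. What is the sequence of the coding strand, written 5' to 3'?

The coding strand is complementary and antiparallel to the template: take the complement (A↔T, G↔C) and reverse.

5′-TGTCTCAGCACTCGCACACATTGCGTAATAATACTATTTCCC-3′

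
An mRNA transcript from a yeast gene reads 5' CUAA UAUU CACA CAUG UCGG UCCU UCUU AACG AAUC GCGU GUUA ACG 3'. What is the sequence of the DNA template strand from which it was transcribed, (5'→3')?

Replace U with T to get the coding DNA strand: CTAATATTCACACATGTCGGTCCTTCTTAACGAATCGCGTGTTAACG. The template strand is its reverse complement (complement GATTATAAGTGTGTACAGCCAGGAAGAATTGCTTAGCGCACAATTGC, then reverse).

5′-CGTTAACACGCGATTCGTTAAGAAGGACCGACATGTGTGAATATTAG-3′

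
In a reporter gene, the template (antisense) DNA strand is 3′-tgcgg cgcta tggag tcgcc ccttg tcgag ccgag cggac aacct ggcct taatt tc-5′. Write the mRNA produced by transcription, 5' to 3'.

Reading the template 3'→5' as shown, RNA polymerase pairs each base (A→U, T→A, G↔C) to build mRNA 5'→3' directly.

5'-ACGCCGCGAUACCUCAGCGGGGAACAGCUCGGCUCGCCUGUUGGACCGGAAUUAAAG-3'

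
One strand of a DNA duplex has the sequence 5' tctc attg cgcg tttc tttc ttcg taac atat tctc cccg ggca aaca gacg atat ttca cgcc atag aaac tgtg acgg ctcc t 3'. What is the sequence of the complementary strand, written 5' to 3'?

Pairing A↔T and G↔C gives AGAGTAACGCGCAAAGAAAGAAGCATTGTATAAGAGGGGCCCGTTTGTCTGCTATAAAGTGCGGTATCTTTGACACTGCCGAGGA, running 3'→5'. Reverse for the 5'→3' convention.

5'-AGGAGCCGTCACAGTTTCTATGGCGTGAAATATCGTCTGTTTGCCCGGGGAGAATATGTTACGAAGAAAGAAACGCGCAATGAGA-3'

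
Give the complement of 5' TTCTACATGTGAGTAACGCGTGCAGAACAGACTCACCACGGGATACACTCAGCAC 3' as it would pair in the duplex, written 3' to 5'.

Base-pairing A↔T, G↔C gives the complement. The complementary strand is antiparallel, so paired with a 5'→3' strand it runs 3'→5'.

3′-AAGATGTACACTCATTGCGCACGTCTTGTCTGAGTGGTGCCCTATGTGAGTCGTG-5′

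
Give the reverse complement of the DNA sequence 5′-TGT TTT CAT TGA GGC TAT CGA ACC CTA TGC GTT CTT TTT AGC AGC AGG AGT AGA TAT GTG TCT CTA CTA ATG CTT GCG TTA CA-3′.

5'-TGTAACGCAAGCATTAGTAGAGACACATATCTACTCCTGCTGCTAAAAAGAACGCATAGGGTTCGATAGCCTCAATGAAAACA-3'

Reading the sequence 3'→5' and pairing each base (A↔T, G↔C) gives the reverse complement directly.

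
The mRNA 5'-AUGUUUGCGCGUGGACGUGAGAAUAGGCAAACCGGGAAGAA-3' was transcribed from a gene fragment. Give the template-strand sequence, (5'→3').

Replace U with T to get the coding DNA strand: ATGTTTGCGCGTGGACGTGAGAATAGGCAAACCGGGAAGAA. The template strand is its reverse complement (complement TACAAACGCGCACCTGCACTCTTATCCGTTTGGCCCTTCTT, then reverse).

5'-TTCTTCCCGGTTTGCCTATTCTCACGTCCACGCGCAAACAT-3'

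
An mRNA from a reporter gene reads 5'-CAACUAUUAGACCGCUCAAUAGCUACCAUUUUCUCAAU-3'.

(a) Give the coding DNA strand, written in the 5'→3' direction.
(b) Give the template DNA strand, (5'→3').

(a) The coding strand matches the mRNA with U→T.
(b) The template strand is the reverse complement of the coding strand.

(a) 5'-CAACTATTAGACCGCTCAATAGCTACCATTTTCTCAAT-3'
(b) 5'-ATTGAGAAAATGGTAGCTATTGAGCGGTCTAATAGTTG-3'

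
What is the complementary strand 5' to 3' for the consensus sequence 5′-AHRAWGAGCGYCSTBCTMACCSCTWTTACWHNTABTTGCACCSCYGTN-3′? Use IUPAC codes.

Standard pairs A↔T, G↔C; ambiguity codes pair R↔Y, M↔K, W↔W, S↔S, B↔V, H↔D, N↔N. Complement (TDYTWCTCGCRGSAVGAKTGGSGAWAATGWDNATVAACGTGGSGRCAN), then reverse for 5'→3'.

5'-NACRGSGGTGCAAVTANDWGTAAWAGSGGTKAGVASGRCGCTCWTYDT-3'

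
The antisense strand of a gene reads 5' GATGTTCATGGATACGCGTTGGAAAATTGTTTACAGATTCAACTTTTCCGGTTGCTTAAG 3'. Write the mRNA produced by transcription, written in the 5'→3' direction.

5′-CUUAAGCAACCGGAAAAGUUGAAUCUGUAAACAAUUUUCCAACGCGUAUCCAUGAACAUC-3′

The mRNA has the sequence of the coding strand (reverse complement of the template) with T→U. Reverse complement of GATGTTCATGGATACGCGTTGGAAAATTGTTTACAGATTCAACTTTTCCGGTTGCTTAAG is CTTAAGCAACCGGAAAAGTTGAATCTGTAAACAATTTTCCAACGCGTATCCATGAACATC; then T→U.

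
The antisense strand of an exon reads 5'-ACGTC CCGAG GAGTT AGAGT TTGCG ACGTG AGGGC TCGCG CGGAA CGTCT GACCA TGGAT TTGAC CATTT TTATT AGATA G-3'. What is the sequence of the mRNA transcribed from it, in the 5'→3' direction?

The mRNA has the sequence of the coding strand (reverse complement of the template) with T→U. Reverse complement of ACGTCCCGAGGAGTTAGAGTTTGCGACGTGAGGGCTCGCGCGGAACGTCTGACCATGGATTTGACCATTTTTATTAGATAG is CTATCTAATAAAAATGGTCAAATCCATGGTCAGACGTTCCGCGCGAGCCCTCACGTCGCAAACTCTAACTCCTCGGGACGT; then T→U.

5'-CUAUCUAAUAAAAAUGGUCAAAUCCAUGGUCAGACGUUCCGCGCGAGCCCUCACGUCGCAAACUCUAACUCCUCGGGACGU-3'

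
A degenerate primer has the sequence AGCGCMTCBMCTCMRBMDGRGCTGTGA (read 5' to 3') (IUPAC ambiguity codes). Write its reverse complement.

5'-TCACAGCYCHKVYKGAGKVGAKGCGCT-3'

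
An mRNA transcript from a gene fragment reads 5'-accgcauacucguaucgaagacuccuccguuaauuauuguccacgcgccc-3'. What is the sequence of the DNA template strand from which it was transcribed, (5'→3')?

5'-GGGCGCGTGGACAATAATTAACGGAGGAGTCTTCGATACGAGTATGCGGT-3'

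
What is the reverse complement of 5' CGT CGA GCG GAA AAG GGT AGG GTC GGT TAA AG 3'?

Complement each base (A↔T, G↔C): GCAGCTCGCCTTTTCCCATCCCAGCCAATTTC. Then reverse.

5′-CTTTAACCGACCCTACCCTTTTCCGCTCGACG-3′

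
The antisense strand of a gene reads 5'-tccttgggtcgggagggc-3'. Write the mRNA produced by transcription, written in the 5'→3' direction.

RNA polymerase reads the template 3'→5' and synthesizes mRNA 5'→3' by base-pairing (A→U, T→A, G↔C). The complement of the template is AGGAACCCAGCCCTCCCG; antiparallel, so 5'→3' the coding strand is GCCCTCCCGACCCAAGGA. Replace T with U for the mRNA.

5'-GCCCUCCCGACCCAAGGA-3'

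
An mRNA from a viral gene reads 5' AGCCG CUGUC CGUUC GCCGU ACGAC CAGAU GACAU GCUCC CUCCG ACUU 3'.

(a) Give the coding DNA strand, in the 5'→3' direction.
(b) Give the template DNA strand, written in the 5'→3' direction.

(a) 5'-AGCCGCTGTCCGTTCGCCGTACGACCAGATGACATGCTCCCTCCGACTT-3'
(b) 5'-AAGTCGGAGGGAGCATGTCATCTGGTCGTACGGCGAACGGACAGCGGCT-3'

(a) The coding strand matches the mRNA with U→T.
(b) The template strand is the reverse complement of the coding strand.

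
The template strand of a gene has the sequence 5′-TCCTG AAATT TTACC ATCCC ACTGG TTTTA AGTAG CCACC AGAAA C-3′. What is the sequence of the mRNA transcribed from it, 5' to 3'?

5'-GUUUCUGGUGGCUACUUAAAACCAGUGGGAUGGUAAAAUUUCAGGA-3'

The mRNA has the sequence of the coding strand (reverse complement of the template) with T→U. Reverse complement of TCCTGAAATTTTACCATCCCACTGGTTTTAAGTAGCCACCAGAAAC is GTTTCTGGTGGCTACTTAAAACCAGTGGGATGGTAAAATTTCAGGA; then T→U.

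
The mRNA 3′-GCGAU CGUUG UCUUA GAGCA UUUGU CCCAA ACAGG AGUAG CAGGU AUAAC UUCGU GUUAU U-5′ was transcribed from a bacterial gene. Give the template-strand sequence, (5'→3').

Written 5'→3' the mRNA is UUAUUGUGCUUCAAUAUGGACGAUGAGGACAAACCCUGUUUACGAGAUUCUGUUGCUAGCG, so the coding DNA strand is TTATTGTGCTTCAATATGGACGATGAGGACAAACCCTGTTTACGAGATTCTGTTGCTAGCG. The template is its reverse complement.

5'-CGCTAGCAACAGAATCTCGTAAACAGGGTTTGTCCTCATCGTCCATATTGAAGCACAATAA-3'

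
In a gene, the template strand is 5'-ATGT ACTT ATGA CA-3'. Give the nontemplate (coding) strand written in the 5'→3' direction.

5'-TGTCATAAGTACAT-3'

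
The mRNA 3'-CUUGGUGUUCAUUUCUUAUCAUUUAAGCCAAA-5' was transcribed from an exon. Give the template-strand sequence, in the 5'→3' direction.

5'-GAACCACAAGTAAAGAATAGTAAATTCGGTTT-3'

Written 5'→3' the mRNA is AAACCGAAUUUACUAUUCUUUACUUGUGGUUC, so the coding DNA strand is AAACCGAATTTACTATTCTTTACTTGTGGTTC. The template is its reverse complement.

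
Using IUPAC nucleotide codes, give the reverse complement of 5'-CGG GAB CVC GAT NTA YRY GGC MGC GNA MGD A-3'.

Standard pairs A↔T, G↔C; ambiguity codes pair R↔Y, M↔K, B↔V, D↔H, N↔N. Complement (GCCCTVGBGCTANATRYRCCGKCGCNTKCHT), then reverse for 5'→3'.

5'-THCKTNCGCKGCCRYRTANATCGBGVTCCCG-3'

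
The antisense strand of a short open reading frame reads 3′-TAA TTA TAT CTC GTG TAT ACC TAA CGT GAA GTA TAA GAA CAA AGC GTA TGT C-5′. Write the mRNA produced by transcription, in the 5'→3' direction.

5'-AUUAAUAUAGAGCACAUAUGGAUUGCACUUCAUAUUCUUGUUUCGCAUACAG-3'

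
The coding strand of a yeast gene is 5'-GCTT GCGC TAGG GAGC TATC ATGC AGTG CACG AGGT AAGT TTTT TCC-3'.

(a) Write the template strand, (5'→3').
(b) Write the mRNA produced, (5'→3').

(a) 5′-GGAAAAAACTTACCTCGTGCACTGCATGATAGCTCCCTAGCGCAAGC-3′
(b) 5'-GCUUGCGCUAGGGAGCUAUCAUGCAGUGCACGAGGUAAGUUUUUUCC-3'

(a) The template strand is the reverse complement of the coding strand: complement CGAACGCGATCCCTCGATAGTACGTCACGTGCTCCATTCAAAAAAGG, then reverse.
(b) mRNA matches the coding strand with T→U.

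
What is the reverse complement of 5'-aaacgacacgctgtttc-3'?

5'-GAAACAGCGTGTCGTTT-3'

Complement each base (A↔T, G↔C): TTTGCTGTGCGACAAAG. Then reverse.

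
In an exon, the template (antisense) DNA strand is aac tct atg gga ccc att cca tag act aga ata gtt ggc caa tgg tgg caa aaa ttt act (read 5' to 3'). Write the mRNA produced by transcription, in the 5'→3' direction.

5'-AGUAAAUUUUUGCCACCAUUGGCCAACUAUUCUAGUCUAUGGAAUGGGUCCCAUAGAGUU-3'

RNA polymerase reads the template 3'→5' and synthesizes mRNA 5'→3' by base-pairing (A→U, T→A, G↔C). The complement of the template is TTGAGATACCCTGGGTAAGGTATCTGATCTTATCAACCGGTTACCACCGTTTTTAAATGA; antiparallel, so 5'→3' the coding strand is AGTAAATTTTTGCCACCATTGGCCAACTATTCTAGTCTATGGAATGGGTCCCATAGAGTT. Replace T with U for the mRNA.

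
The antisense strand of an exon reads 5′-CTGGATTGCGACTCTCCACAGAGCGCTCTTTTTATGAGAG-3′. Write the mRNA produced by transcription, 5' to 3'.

5'-CUCUCAUAAAAAGAGCGCUCUGUGGAGAGUCGCAAUCCAG-3'

RNA polymerase reads the template 3'→5' and synthesizes mRNA 5'→3' by base-pairing (A→U, T→A, G↔C). The complement of the template is GACCTAACGCTGAGAGGTGTCTCGCGAGAAAAATACTCTC; antiparallel, so 5'→3' the coding strand is CTCTCATAAAAAGAGCGCTCTGTGGAGAGTCGCAATCCAG. Replace T with U for the mRNA.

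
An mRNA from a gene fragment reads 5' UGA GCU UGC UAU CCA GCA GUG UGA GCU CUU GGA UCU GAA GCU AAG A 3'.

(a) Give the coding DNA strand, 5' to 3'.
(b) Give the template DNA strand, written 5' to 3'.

(a) 5'-TGAGCTTGCTATCCAGCAGTGTGAGCTCTTGGATCTGAAGCTAAGA-3'
(b) 5'-TCTTAGCTTCAGATCCAAGAGCTCACACTGCTGGATAGCAAGCTCA-3'

(a) The coding strand matches the mRNA with U→T.
(b) The template strand is the reverse complement of the coding strand.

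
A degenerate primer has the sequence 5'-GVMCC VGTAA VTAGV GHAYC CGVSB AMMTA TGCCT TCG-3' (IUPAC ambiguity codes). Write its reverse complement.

5'-CGAAGGCATAKKTVSBCGGRTDCBCTABTTACBGGKBC-3'

Standard pairs A↔T, G↔C; ambiguity codes pair Y↔R, M↔K, S↔S, B↔V, H↔D. Complement (CBKGGBCATTBATCBCDTRGGCBSVTKKATACGGAAGC), then reverse for 5'→3'.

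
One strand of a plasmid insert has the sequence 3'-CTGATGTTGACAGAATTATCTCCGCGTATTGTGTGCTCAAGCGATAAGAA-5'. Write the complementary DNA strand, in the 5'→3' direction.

The strand is given 3'→5', so its complement runs 5'→3' in the same left-to-right order: pair each base A↔T, G↔C.

5'-GACTACAACTGTCTTAATAGAGGCGCATAACACACGAGTTCGCTATTCTT-3'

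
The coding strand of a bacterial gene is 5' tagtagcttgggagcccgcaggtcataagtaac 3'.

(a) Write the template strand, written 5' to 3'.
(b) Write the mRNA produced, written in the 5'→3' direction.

(a) 5′-GTTACTTATGACCTGCGGGCTCCCAAGCTACTA-3′
(b) 5′-UAGUAGCUUGGGAGCCCGCAGGUCAUAAGUAAC-3′

(a) The template strand is the reverse complement of the coding strand: complement ATCATCGAACCCTCGGGCGTCCAGTATTCATTG, then reverse.
(b) mRNA matches the coding strand with T→U.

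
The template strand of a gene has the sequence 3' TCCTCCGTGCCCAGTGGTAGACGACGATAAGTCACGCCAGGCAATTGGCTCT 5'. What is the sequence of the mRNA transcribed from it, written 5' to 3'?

5'-AGGAGGCACGGGUCACCAUCUGCUGCUAUUCAGUGCGGUCCGUUAACCGAGA-3'

Reading the template 3'→5' as shown, RNA polymerase pairs each base (A→U, T→A, G↔C) to build mRNA 5'→3' directly.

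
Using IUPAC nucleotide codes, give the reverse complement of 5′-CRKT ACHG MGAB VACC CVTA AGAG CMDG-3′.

5'-CHKGCTCTTABGGGTBVTCKCDGTAMYG-3'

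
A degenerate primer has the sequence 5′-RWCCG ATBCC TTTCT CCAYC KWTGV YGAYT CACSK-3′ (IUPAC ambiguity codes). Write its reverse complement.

Standard pairs A↔T, G↔C; ambiguity codes pair R↔Y, K↔M, W↔W, S↔S, B↔V. Complement (YWGGCTAVGGAAAGAGGTRGMWACBRCTRAGTGSM), then reverse for 5'→3'.

5'-MSGTGARTCRBCAWMGRTGGAGAAAGGVATCGGWY-3'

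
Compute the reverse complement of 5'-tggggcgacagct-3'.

5′-AGCTGTCGCCCCA-3′

Reading the sequence 3'→5' and pairing each base (A↔T, G↔C) gives the reverse complement directly.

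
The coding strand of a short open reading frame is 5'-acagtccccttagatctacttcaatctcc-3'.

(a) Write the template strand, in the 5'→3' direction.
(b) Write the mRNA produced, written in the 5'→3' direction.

(a) 5'-GGAGATTGAAGTAGATCTAAGGGGACTGT-3'
(b) 5'-ACAGUCCCCUUAGAUCUACUUCAAUCUCC-3'

(a) The template strand is the reverse complement of the coding strand: complement TGTCAGGGGAATCTAGATGAAGTTAGAGG, then reverse.
(b) mRNA matches the coding strand with T→U.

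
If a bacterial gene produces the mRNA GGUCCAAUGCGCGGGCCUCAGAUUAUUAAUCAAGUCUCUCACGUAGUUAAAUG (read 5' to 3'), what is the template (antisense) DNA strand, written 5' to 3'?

Replace U with T to get the coding DNA strand: GGTCCAATGCGCGGGCCTCAGATTATTAATCAAGTCTCTCACGTAGTTAAATG. The template strand is its reverse complement (complement CCAGGTTACGCGCCCGGAGTCTAATAATTAGTTCAGAGAGTGCATCAATTTAC, then reverse).

5′-CATTTAACTACGTGAGAGACTTGATTAATAATCTGAGGCCCGCGCATTGGACC-3′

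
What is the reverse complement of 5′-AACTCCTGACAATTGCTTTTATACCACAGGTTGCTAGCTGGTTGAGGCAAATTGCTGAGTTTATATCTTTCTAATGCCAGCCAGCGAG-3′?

Reading the sequence 3'→5' and pairing each base (A↔T, G↔C) gives the reverse complement directly.

5'-CTCGCTGGCTGGCATTAGAAAGATATAAACTCAGCAATTTGCCTCAACCAGCTAGCAACCTGTGGTATAAAAGCAATTGTCAGGAGTT-3'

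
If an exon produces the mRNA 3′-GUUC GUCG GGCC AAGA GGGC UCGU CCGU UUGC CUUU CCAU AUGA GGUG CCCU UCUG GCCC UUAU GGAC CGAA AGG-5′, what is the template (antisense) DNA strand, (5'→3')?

5'-CAAGCAGCCCGGTTCTCCCGAGCAGGCAAACGGAAAGGTATACTCCACGGGAAGACCGGGAATACCTGGCTTTCC-3'

Written 5'→3' the mRNA is GGAAAGCCAGGUAUUCCCGGUCUUCCCGUGGAGUAUACCUUUCCGUUUGCCUGCUCGGGAGAACCGGGCUGCUUG, so the coding DNA strand is GGAAAGCCAGGTATTCCCGGTCTTCCCGTGGAGTATACCTTTCCGTTTGCCTGCTCGGGAGAACCGGGCTGCTTG. The template is its reverse complement.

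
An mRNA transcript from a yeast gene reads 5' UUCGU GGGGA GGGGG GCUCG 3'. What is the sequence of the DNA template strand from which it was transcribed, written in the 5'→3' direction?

Replace U with T to get the coding DNA strand: TTCGTGGGGAGGGGGGCTCG. The template strand is its reverse complement (complement AAGCACCCCTCCCCCCGAGC, then reverse).

5′-CGAGCCCCCCTCCCCACGAA-3′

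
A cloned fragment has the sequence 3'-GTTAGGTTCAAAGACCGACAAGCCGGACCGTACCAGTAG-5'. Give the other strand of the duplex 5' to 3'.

The strand is given 3'→5', so its complement runs 5'→3' in the same left-to-right order: pair each base A↔T, G↔C.

5'-CAATCCAAGTTTCTGGCTGTTCGGCCTGGCATGGTCATC-3'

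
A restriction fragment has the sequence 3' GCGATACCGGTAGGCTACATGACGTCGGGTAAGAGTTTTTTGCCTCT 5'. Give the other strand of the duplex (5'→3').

The strand is given 3'→5', so its complement runs 5'→3' in the same left-to-right order: pair each base A↔T, G↔C.

5′-CGCTATGGCCATCCGATGTACTGCAGCCCATTCTCAAAAAACGGAGA-3′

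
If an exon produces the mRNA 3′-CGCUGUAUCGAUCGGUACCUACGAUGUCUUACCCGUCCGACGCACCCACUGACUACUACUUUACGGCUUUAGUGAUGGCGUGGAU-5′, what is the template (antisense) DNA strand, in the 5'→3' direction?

5′-GCGACATAGCTAGCCATGGATGCTACAGAATGGGCAGGCTGCGTGGGTGACTGATGATGAAATGCCGAAATCACTACCGCACCTA-3′

Written 5'→3' the mRNA is UAGGUGCGGUAGUGAUUUCGGCAUUUCAUCAUCAGUCACCCACGCAGCCUGCCCAUUCUGUAGCAUCCAUGGCUAGCUAUGUCGC, so the coding DNA strand is TAGGTGCGGTAGTGATTTCGGCATTTCATCATCAGTCACCCACGCAGCCTGCCCATTCTGTAGCATCCATGGCTAGCTATGTCGC. The template is its reverse complement.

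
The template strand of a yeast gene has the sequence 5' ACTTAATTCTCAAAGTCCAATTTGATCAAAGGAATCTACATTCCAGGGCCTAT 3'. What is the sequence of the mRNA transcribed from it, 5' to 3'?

5'-AUAGGCCCUGGAAUGUAGAUUCCUUUGAUCAAAUUGGACUUUGAGAAUUAAGU-3'

RNA polymerase reads the template 3'→5' and synthesizes mRNA 5'→3' by base-pairing (A→U, T→A, G↔C). The complement of the template is TGAATTAAGAGTTTCAGGTTAAACTAGTTTCCTTAGATGTAAGGTCCCGGATA; antiparallel, so 5'→3' the coding strand is ATAGGCCCTGGAATGTAGATTCCTTTGATCAAATTGGACTTTGAGAATTAAGT. Replace T with U for the mRNA.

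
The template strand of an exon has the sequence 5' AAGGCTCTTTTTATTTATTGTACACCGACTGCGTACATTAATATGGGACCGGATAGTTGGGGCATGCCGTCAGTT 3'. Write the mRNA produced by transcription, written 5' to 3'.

RNA polymerase reads the template 3'→5' and synthesizes mRNA 5'→3' by base-pairing (A→U, T→A, G↔C). The complement of the template is TTCCGAGAAAAATAAATAACATGTGGCTGACGCATGTAATTATACCCTGGCCTATCAACCCCGTACGGCAGTCAA; antiparallel, so 5'→3' the coding strand is AACTGACGGCATGCCCCAACTATCCGGTCCCATATTAATGTACGCAGTCGGTGTACAATAAATAAAAAGAGCCTT. Replace T with U for the mRNA.

5′-AACUGACGGCAUGCCCCAACUAUCCGGUCCCAUAUUAAUGUACGCAGUCGGUGUACAAUAAAUAAAAAGAGCCUU-3′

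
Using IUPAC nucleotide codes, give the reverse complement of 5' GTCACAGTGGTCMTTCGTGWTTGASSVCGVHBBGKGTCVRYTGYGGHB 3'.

Standard pairs A↔T, G↔C; ambiguity codes pair R↔Y, M↔K, W↔W, S↔S, B↔V, H↔D. Complement (CAGTGTCACCAGKAAGCACWAACTSSBGCBDVVCMCAGBYRACRCCDV), then reverse for 5'→3'.

5'-VDCCRCARYBGACMCVVDBCGBSSTCAAWCACGAAKGACCACTGTGAC-3'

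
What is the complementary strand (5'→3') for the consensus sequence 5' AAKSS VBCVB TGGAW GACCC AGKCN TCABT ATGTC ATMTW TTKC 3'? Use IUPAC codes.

Standard pairs A↔T, G↔C; ambiguity codes pair M↔K, W↔W, S↔S, B↔V, N↔N. Complement (TTMSSBVGBVACCTWCTGGGTCMGNAGTVATACAGTAKAWAAMG), then reverse for 5'→3'.

5'-GMAAWAKATGACATAVTGANGMCTGGGTCWTCCAVBGVBSSMTT-3'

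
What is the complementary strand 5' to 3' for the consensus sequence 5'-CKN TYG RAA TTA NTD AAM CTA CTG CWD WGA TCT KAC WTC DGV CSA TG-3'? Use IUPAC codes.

5'-CATSGBCHGAWGTMAGATCWHWGCAGTAGKTTHANTAATTYCRANMG-3'

Standard pairs A↔T, G↔C; ambiguity codes pair R↔Y, M↔K, W↔W, S↔S, D↔H, V↔B, N↔N. Complement (GMNARCYTTAATNAHTTKGATGACGWHWCTAGAMTGWAGHCBGSTAC), then reverse for 5'→3'.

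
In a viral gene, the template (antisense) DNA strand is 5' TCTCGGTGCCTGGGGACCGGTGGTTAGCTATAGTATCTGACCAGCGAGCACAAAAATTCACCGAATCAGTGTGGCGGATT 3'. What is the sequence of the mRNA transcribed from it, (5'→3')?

5'-AAUCCGCCACACUGAUUCGGUGAAUUUUUGUGCUCGCUGGUCAGAUACUAUAGCUAACCACCGGUCCCCAGGCACCGAGA-3'

The mRNA has the sequence of the coding strand (reverse complement of the template) with T→U. Reverse complement of TCTCGGTGCCTGGGGACCGGTGGTTAGCTATAGTATCTGACCAGCGAGCACAAAAATTCACCGAATCAGTGTGGCGGATT is AATCCGCCACACTGATTCGGTGAATTTTTGTGCTCGCTGGTCAGATACTATAGCTAACCACCGGTCCCCAGGCACCGAGA; then T→U.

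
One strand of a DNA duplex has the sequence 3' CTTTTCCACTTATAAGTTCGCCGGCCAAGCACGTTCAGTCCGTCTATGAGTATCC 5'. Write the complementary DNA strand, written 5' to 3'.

5′-GAAAAGGTGAATATTCAAGCGGCCGGTTCGTGCAAGTCAGGCAGATACTCATAGG-3′

The strand is given 3'→5', so its complement runs 5'→3' in the same left-to-right order: pair each base A↔T, G↔C.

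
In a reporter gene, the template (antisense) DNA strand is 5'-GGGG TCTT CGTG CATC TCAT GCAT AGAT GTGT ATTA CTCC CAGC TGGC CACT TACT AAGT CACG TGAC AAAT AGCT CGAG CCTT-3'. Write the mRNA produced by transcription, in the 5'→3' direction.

The mRNA has the sequence of the coding strand (reverse complement of the template) with T→U. Reverse complement of GGGGTCTTCGTGCATCTCATGCATAGATGTGTATTACTCCCAGCTGGCCACTTACTAAGTCACGTGACAAATAGCTCGAGCCTT is AAGGCTCGAGCTATTTGTCACGTGACTTAGTAAGTGGCCAGCTGGGAGTAATACACATCTATGCATGAGATGCACGAAGACCCC; then T→U.

5'-AAGGCUCGAGCUAUUUGUCACGUGACUUAGUAAGUGGCCAGCUGGGAGUAAUACACAUCUAUGCAUGAGAUGCACGAAGACCCC-3'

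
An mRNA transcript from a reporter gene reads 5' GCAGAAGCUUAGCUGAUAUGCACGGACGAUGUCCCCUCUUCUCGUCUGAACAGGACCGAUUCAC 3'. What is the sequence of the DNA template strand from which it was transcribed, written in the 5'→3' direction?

5'-GTGAATCGGTCCTGTTCAGACGAGAAGAGGGGACATCGTCCGTGCATATCAGCTAAGCTTCTGC-3'

Replace U with T to get the coding DNA strand: GCAGAAGCTTAGCTGATATGCACGGACGATGTCCCCTCTTCTCGTCTGAACAGGACCGATTCAC. The template strand is its reverse complement (complement CGTCTTCGAATCGACTATACGTGCCTGCTACAGGGGAGAAGAGCAGACTTGTCCTGGCTAAGTG, then reverse).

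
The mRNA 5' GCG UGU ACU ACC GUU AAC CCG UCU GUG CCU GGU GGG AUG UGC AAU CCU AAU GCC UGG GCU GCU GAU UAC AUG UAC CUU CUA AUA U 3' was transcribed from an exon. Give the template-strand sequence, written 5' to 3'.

Replace U with T to get the coding DNA strand: GCGTGTACTACCGTTAACCCGTCTGTGCCTGGTGGGATGTGCAATCCTAATGCCTGGGCTGCTGATTACATGTACCTTCTAATAT. The template strand is its reverse complement (complement CGCACATGATGGCAATTGGGCAGACACGGACCACCCTACACGTTAGGATTACGGACCCGACGACTAATGTACATGGAAGATTATA, then reverse).

5'-ATATTAGAAGGTACATGTAATCAGCAGCCCAGGCATTAGGATTGCACATCCCACCAGGCACAGACGGGTTAACGGTAGTACACGC-3'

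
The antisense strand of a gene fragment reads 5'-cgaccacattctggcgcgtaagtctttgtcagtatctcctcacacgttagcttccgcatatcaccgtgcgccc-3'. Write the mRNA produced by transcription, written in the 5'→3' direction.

RNA polymerase reads the template 3'→5' and synthesizes mRNA 5'→3' by base-pairing (A→U, T→A, G↔C). The complement of the template is GCTGGTGTAAGACCGCGCATTCAGAAACAGTCATAGAGGAGTGTGCAATCGAAGGCGTATAGTGGCACGCGGG; antiparallel, so 5'→3' the coding strand is GGGCGCACGGTGATATGCGGAAGCTAACGTGTGAGGAGATACTGACAAAGACTTACGCGCCAGAATGTGGTCG. Replace T with U for the mRNA.

5′-GGGCGCACGGUGAUAUGCGGAAGCUAACGUGUGAGGAGAUACUGACAAAGACUUACGCGCCAGAAUGUGGUCG-3′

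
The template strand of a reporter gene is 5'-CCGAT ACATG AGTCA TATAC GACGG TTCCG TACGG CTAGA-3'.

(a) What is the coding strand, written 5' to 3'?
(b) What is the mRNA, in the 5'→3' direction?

(a) 5′-TCTAGCCGTACGGAACCGTCGTATATGACTCATGTATCGG-3′
(b) 5'-UCUAGCCGUACGGAACCGUCGUAUAUGACUCAUGUAUCGG-3'

(a) The coding strand is the reverse complement of the template: complement GGCTATGTACTCAGTATATGCTGCCAAGGCATGCCGATCT, then reverse.
(b) mRNA has the coding-strand sequence with T→U.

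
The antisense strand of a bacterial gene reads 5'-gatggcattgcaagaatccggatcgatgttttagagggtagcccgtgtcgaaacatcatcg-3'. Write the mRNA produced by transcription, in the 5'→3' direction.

5'-CGAUGAUGUUUCGACACGGGCUACCCUCUAAAACAUCGAUCCGGAUUCUUGCAAUGCCAUC-3'

The mRNA has the sequence of the coding strand (reverse complement of the template) with T→U. Reverse complement of GATGGCATTGCAAGAATCCGGATCGATGTTTTAGAGGGTAGCCCGTGTCGAAACATCATCG is CGATGATGTTTCGACACGGGCTACCCTCTAAAACATCGATCCGGATTCTTGCAATGCCATC; then T→U.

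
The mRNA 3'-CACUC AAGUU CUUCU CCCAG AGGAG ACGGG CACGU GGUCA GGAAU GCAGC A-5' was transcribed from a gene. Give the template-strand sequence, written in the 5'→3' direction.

Written 5'→3' the mRNA is ACGACGUAAGGACUGGUGCACGGGCAGAGGAGACCCUCUUCUUGAACUCAC, so the coding DNA strand is ACGACGTAAGGACTGGTGCACGGGCAGAGGAGACCCTCTTCTTGAACTCAC. The template is its reverse complement.

5'-GTGAGTTCAAGAAGAGGGTCTCCTCTGCCCGTGCACCAGTCCTTACGTCGT-3'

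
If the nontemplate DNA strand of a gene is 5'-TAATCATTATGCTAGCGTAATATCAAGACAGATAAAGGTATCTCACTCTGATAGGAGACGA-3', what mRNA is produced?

mRNA has the coding-strand sequence with U in place of T.

5'-UAAUCAUUAUGCUAGCGUAAUAUCAAGACAGAUAAAGGUAUCUCACUCUGAUAGGAGACGA-3'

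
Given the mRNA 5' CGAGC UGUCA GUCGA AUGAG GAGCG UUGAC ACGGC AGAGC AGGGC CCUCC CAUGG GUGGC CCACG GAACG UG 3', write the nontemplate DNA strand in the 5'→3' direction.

5'-CGAGCTGTCAGTCGAATGAGGAGCGTTGACACGGCAGAGCAGGGCCCTCCCATGGGTGGCCCACGGAACGTG-3'

The coding DNA strand has the same 5'→3' sequence as the mRNA with U replaced by T.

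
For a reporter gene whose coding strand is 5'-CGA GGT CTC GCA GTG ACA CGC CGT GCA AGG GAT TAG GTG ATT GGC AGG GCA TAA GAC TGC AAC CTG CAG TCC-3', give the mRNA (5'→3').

5'-CGAGGUCUCGCAGUGACACGCCGUGCAAGGGAUUAGGUGAUUGGCAGGGCAUAAGACUGCAACCUGCAGUCC-3'

mRNA has the coding-strand sequence with U in place of T.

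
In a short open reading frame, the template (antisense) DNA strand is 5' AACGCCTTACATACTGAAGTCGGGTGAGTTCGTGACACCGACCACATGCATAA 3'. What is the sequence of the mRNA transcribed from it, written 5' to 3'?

RNA polymerase reads the template 3'→5' and synthesizes mRNA 5'→3' by base-pairing (A→U, T→A, G↔C). The complement of the template is TTGCGGAATGTATGACTTCAGCCCACTCAAGCACTGTGGCTGGTGTACGTATT; antiparallel, so 5'→3' the coding strand is TTATGCATGTGGTCGGTGTCACGAACTCACCCGACTTCAGTATGTAAGGCGTT. Replace T with U for the mRNA.

5'-UUAUGCAUGUGGUCGGUGUCACGAACUCACCCGACUUCAGUAUGUAAGGCGUU-3'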